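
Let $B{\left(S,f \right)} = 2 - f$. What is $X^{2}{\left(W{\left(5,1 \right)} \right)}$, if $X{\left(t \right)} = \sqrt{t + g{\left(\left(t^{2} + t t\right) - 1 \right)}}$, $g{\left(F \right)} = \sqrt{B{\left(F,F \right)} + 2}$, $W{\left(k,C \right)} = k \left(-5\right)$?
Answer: $-25 + i \sqrt{1245} \approx -25.0 + 35.285 i$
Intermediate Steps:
$W{\left(k,C \right)} = - 5 k$
$g{\left(F \right)} = \sqrt{4 - F}$ ($g{\left(F \right)} = \sqrt{\left(2 - F\right) + 2} = \sqrt{4 - F}$)
$X{\left(t \right)} = \sqrt{t + \sqrt{5 - 2 t^{2}}}$ ($X{\left(t \right)} = \sqrt{t + \sqrt{4 - \left(\left(t^{2} + t t\right) - 1\right)}} = \sqrt{t + \sqrt{4 - \left(\left(t^{2} + t^{2}\right) - 1\right)}} = \sqrt{t + \sqrt{4 - \left(2 t^{2} - 1\right)}} = \sqrt{t + \sqrt{4 - \left(-1 + 2 t^{2}\right)}} = \sqrt{t + \sqrt{5 - 2 t^{2}}}$)
$X^{2}{\left(W{\left(5,1 \right)} \right)} = \left(\sqrt{\left(-5\right) 5 + \sqrt{5 - 2 \left(\left(-5\right) 5\right)^{2}}}\right)^{2} = \left(\sqrt{-25 + \sqrt{5 - 2 \left(-25\right)^{2}}}\right)^{2} = \left(\sqrt{-25 + \sqrt{5 - 1250}}\right)^{2} = \left(\sqrt{-25 + \sqrt{-1245}}\right)^{2} = \left(\sqrt{-25 + i \sqrt{1245}}\right)^{2} = -25 + i \sqrt{1245}$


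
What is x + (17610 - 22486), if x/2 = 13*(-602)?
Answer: -20528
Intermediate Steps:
x = -15652 (x = 2*(13*(-602)) = 2*(-7826) = -15652)
x + (17610 - 22486) = -15652 + (17610 - 22486) = -15652 - 4876 = -20528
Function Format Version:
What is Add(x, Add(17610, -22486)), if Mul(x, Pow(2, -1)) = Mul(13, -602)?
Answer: -20528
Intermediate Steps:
x = -15652 (x = Mul(2, Mul(13, -602)) = Mul(2, -7826) = -15652)
Add(x, Add(17610, -22486)) = Add(-15652, Add(17610, -22486)) = Add(-15652, -4876) = -20528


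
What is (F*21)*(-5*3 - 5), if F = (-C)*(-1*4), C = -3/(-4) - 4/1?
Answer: 5460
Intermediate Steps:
C = -13/4 (C = -3*(-¼) - 4*1 = ¾ - 4 = -13/4 ≈ -3.2500)
F = -13 (F = (-1*(-13/4))*(-1*4) = (13/4)*(-4) = -13)
(F*21)*(-5*3 - 5) = (-13*21)*(-5*3 - 5) = -273*(-15 - 5) = -273*(-20) = 5460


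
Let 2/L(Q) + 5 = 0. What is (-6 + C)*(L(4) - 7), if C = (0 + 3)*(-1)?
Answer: 333/5 ≈ 66.600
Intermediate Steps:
L(Q) = -2/5 (L(Q) = 2/(-5 + 0) = 2/(-5) = 2*(-1/5) = -2/5)
C = -3 (C = 3*(-1) = -3)
(-6 + C)*(L(4) - 7) = (-6 - 3)*(-2/5 - 7) = -9*(-37/5) = 333/5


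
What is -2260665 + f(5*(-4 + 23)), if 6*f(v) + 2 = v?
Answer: -4521299/2 ≈ -2.2606e+6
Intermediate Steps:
f(v) = -⅓ + v/6
-2260665 + f(5*(-4 + 23)) = -2260665 + (-⅓ + (5*(-4 + 23))/6) = -2260665 + (-⅓ + (5*19)/6) = -2260665 + (-⅓ + (⅙)*95) = -2260665 + (-⅓ + 95/6) = -2260665 + 31/2 = -4521299/2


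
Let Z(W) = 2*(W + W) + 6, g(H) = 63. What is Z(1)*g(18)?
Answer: 630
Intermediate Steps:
Z(W) = 6 + 4*W (Z(W) = 2*(2*W) + 6 = 4*W + 6 = 6 + 4*W)
Z(1)*g(18) = (6 + 4*1)*63 = (6 + 4)*63 = 10*63 = 630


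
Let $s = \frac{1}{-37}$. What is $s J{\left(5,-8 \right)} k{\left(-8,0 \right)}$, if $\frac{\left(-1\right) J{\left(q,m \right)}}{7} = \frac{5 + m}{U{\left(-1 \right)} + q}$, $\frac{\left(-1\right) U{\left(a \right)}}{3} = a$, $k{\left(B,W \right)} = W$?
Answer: $0$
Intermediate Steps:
$U{\left(a \right)} = - 3 a$
$J{\left(q,m \right)} = - \frac{7 \left(5 + m\right)}{3 + q}$ ($J{\left(q,m \right)} = - 7 \frac{5 + m}{\left(-3\right) \left(-1\right) + q} = - 7 \frac{5 + m}{3 + q} = - \frac{7 \left(5 + m\right)}{3 + q}$)
$s = - \frac{1}{37} \approx -0.027027$
$s J{\left(5,-8 \right)} k{\left(-8,0 \right)} = - \frac{7 \frac{1}{3 + 5} \left(-5 - -8\right)}{37} \cdot 0 = - \frac{7 \cdot \frac{1}{8} \left(-5 + 8\right)}{37} \cdot 0 = - \frac{7 \cdot \frac{1}{8} \cdot 3}{37} \cdot 0 = \left(- \frac{1}{37}\right) \frac{21}{8} \cdot 0 = \left(- \frac{21}{296}\right) 0 = 0$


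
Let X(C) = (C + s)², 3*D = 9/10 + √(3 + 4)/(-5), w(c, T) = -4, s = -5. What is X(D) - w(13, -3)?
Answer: 23509/900 + 47*√7/75 ≈ 27.779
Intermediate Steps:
D = 3/10 - √7/15 (D = (9/10 + √(3 + 4)/(-5))/3 = (9*(⅒) + √7*(-⅕))/3 = (9/10 - √7/5)/3 = 3/10 - √7/15 ≈ 0.12362)
X(C) = (-5 + C)² (X(C) = (C - 5)² = (-5 + C)²)
X(D) - w(13, -3) = (-5 + (3/10 - √7/15))² - 1*(-4) = (-47/10 - √7/15)² + 4 = 4 + (-47/10 - √7/15)²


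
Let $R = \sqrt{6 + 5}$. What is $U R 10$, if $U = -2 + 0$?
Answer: $- 20 \sqrt{11} \approx -66.333$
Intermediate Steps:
$U = -2$
$R = \sqrt{11} \approx 3.3166$
$U R 10 = - 2 \sqrt{11} \cdot 10 = - 20 \sqrt{11}$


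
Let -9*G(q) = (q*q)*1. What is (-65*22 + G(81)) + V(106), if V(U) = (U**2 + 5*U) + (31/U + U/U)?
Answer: 1018479/106 ≈ 9608.3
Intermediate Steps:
G(q) = -q**2/9 (G(q) = -q*q/9 = -q**2/9)
V(U) = 1 + U**2 + 5*U + 31/U (V(U) = (U**2 + 5*U) + (31/U + 1) = (U**2 + 5*U) + (1 + 31/U) = 1 + U**2 + 5*U + 31/U)
(-65*22 + G(81)) + V(106) = (-65*22 - 1/9*81**2) + (1 + 106**2 + 5*106 + 31/106) = (-1430 - 1/9*6561) + (1 + 11236 + 530 + 31*(1/106)) = (-1430 - 729) + (1 + 11236 + 530 + 31/106) = -2159 + 1247333/106 = 1018479/106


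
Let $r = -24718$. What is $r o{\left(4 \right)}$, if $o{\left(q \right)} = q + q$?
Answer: $-197744$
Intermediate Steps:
$o{\left(q \right)} = 2 q$
$r o{\left(4 \right)} = - 24718 \cdot 2 \cdot 4 = \left(-24718\right) 8 = -197744$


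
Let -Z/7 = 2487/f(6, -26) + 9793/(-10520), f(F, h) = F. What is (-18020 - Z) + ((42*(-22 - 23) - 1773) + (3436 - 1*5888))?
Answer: -223444971/10520 ≈ -21240.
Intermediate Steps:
Z = -30455229/10520 (Z = -7*(2487/6 + 9793/(-10520)) = -7*(2487*(⅙) + 9793*(-1/10520)) = -7*(829/2 - 9793/10520) = -7*4350747/10520 = -30455229/10520 ≈ -2895.0)
(-18020 - Z) + ((42*(-22 - 23) - 1773) + (3436 - 1*5888)) = (-18020 - 1*(-30455229/10520)) + ((42*(-22 - 23) - 1773) + (3436 - 1*5888)) = (-18020 + 30455229/10520) + ((42*(-45) - 1773) + (3436 - 5888)) = -159115171/10520 + ((-1890 - 1773) - 2452) = -159115171/10520 + (-3663 - 2452) = -159115171/10520 - 6115 = -223444971/10520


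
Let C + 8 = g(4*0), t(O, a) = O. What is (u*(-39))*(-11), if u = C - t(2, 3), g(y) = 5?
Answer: -2145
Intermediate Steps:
C = -3 (C = -8 + 5 = -3)
u = -5 (u = -3 - 1*2 = -3 - 2 = -5)
(u*(-39))*(-11) = -5*(-39)*(-11) = 195*(-11) = -2145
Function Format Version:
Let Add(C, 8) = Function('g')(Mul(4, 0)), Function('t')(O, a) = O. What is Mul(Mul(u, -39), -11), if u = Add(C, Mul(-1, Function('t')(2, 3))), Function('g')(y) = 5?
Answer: -2145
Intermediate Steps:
C = -3 (C = Add(-8, 5) = -3)
u = -5 (u = Add(-3, Mul(-1, 2)) = Add(-3, -2) = -5)
Mul(Mul(u, -39), -11) = Mul(Mul(-5, -39), -11) = Mul(195, -11) = -2145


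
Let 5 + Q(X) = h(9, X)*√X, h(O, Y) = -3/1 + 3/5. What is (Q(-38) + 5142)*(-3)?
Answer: -15411 + 36*I*√38/5 ≈ -15411.0 + 44.384*I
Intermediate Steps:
h(O, Y) = -12/5 (h(O, Y) = -3*1 + 3*(⅕) = -3 + ⅗ = -12/5)
Q(X) = -5 - 12*√X/5
(Q(-38) + 5142)*(-3) = ((-5 - 12*I*√38/5) + 5142)*(-3) = (5137 - 12*I*√38/5)*(-3) = -15411 + 36*I*√38/5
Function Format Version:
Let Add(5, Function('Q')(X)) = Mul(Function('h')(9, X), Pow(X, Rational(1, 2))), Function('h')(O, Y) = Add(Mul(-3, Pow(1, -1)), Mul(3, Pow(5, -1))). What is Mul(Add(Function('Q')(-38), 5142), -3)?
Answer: Add(-15411, Mul(Rational(36, 5), I, Pow(38, Rational(1, 2)))) ≈ Add(-15411., Mul(44.384, I))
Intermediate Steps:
Function('h')(O, Y) = Rational(-12, 5) (Function('h')(O, Y) = Add(Mul(-3, 1), Mul(3, Rational(1, 5))) = Add(-3, Rational(3, 5)) = Rational(-12, 5))
Function('Q')(X) = Add(-5, Mul(Rational(-12, 5), Pow(X, Rational(1, 2))))
Mul(Add(Function('Q')(-38), 5142), -3) = Mul(Add(Add(-5, Mul(Rational(-12, 5), Pow(-38, Rational(1, 2)))), 5142), -3) = Mul(Add(Add(-5, Mul(Rational(-12, 5), Mul(I, Pow(38, Rational(1, 2))))), 5142), -3) = Mul(Add(Add(-5, Mul(Rational(-12, 5), I, Pow(38, Rational(1, 2)))), 5142), -3) = Mul(Add(5137, Mul(Rational(-12, 5), I, Pow(38, Rational(1, 2)))), -3) = Add(-15411, Mul(Rational(36, 5), I, Pow(38, Rational(1, 2))))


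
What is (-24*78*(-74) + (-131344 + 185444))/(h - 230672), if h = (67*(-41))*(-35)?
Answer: -192628/134527 ≈ -1.4319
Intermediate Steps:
h = 96145 (h = -2747*(-35) = 96145)
(-24*78*(-74) + (-131344 + 185444))/(h - 230672) = (-24*78*(-74) + (-131344 + 185444))/(96145 - 230672) = (-1872*(-74) + 54100)/(-134527) = (138528 + 54100)*(-1/134527) = 192628*(-1/134527) = -192628/134527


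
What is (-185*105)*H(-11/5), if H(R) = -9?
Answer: 174825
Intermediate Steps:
(-185*105)*H(-11/5) = -185*105*(-9) = -19425*(-9) = 174825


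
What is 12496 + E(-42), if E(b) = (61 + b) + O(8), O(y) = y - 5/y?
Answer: 100179/8 ≈ 12522.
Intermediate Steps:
O(y) = y - 5/y
E(b) = 547/8 + b (E(b) = (61 + b) + (8 - 5/8) = (61 + b) + 59/8 = 547/8 + b)
12496 + E(-42) = 12496 + (547/8 - 42) = 12496 + 211/8 = 100179/8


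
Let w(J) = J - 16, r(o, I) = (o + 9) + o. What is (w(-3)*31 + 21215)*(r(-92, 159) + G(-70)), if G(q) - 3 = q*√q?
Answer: -3547672 - 1443820*I*√70 ≈ -3.5477e+6 - 1.208e+7*I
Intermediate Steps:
r(o, I) = 9 + 2*o (r(o, I) = (9 + o) + o = 9 + 2*o)
G(q) = 3 + q^(3/2) (G(q) = 3 + q*√q = 3 + q^(3/2))
w(J) = -16 + J
(w(-3)*31 + 21215)*(r(-92, 159) + G(-70)) = ((-16 - 3)*31 + 21215)*((9 + 2*(-92)) + (3 + (-70)^(3/2))) = (-19*31 + 21215)*((9 - 184) + (3 - 70*I*√70)) = (-589 + 21215)*(-175 + (3 - 70*I*√70)) = 20626*(-172 - 70*I*√70) = -3547672 - 1443820*I*√70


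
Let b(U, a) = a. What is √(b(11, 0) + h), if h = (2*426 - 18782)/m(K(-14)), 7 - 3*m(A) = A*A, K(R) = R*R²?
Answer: √45001484990/2509843 ≈ 0.084521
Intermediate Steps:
K(R) = R³
m(A) = 7/3 - A²/3 (m(A) = 7/3 - A*A/3 = 7/3 - A²/3)
h = 17930/2509843 (h = (2*426 - 18782)/(7/3 - ((-14)³)²/3) = (852 - 18782)/(7/3 - ⅓*(-2744)²) = -17930/(7/3 - ⅓*7529536) = -17930/(7/3 - 7529536/3) = -17930/(-2509843) = -17930*(-1/2509843) = 17930/2509843 ≈ 0.0071439)
√(b(11, 0) + h) = √(0 + 17930/2509843) = √(17930/2509843) = √45001484990/2509843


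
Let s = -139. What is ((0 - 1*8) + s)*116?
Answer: -17052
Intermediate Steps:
((0 - 1*8) + s)*116 = ((0 - 1*8) - 139)*116 = ((0 - 8) - 139)*116 = (-8 - 139)*116 = -147*116 = -17052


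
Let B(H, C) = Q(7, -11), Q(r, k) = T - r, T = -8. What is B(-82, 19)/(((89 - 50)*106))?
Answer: -5/1378 ≈ -0.0036284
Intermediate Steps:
Q(r, k) = -8 - r
B(H, C) = -15 (B(H, C) = -8 - 1*7 = -8 - 7 = -15)
B(-82, 19)/(((89 - 50)*106)) = -15*1/(106*(89 - 50)) = -15/(39*106) = -15/4134 = -15*1/4134 = -5/1378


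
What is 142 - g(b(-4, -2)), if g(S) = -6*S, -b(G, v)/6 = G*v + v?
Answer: -74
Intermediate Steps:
b(G, v) = -6*v - 6*G*v (b(G, v) = -6*(G*v + v) = -6*(v + G*v) = -6*v - 6*G*v)
142 - g(b(-4, -2)) = 142 - (-6)*(-6*(-2)*(1 - 4)) = 142 - (-6)*(-6*(-2)*(-3)) = 142 - (-6)*(-36) = 142 - 1*216 = 142 - 216 = -74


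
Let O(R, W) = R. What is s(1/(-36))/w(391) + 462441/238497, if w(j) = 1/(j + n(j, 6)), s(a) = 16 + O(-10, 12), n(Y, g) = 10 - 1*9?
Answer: 26733685/11357 ≈ 2353.9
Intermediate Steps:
n(Y, g) = 1 (n(Y, g) = 10 - 9 = 1)
s(a) = 6 (s(a) = 16 - 10 = 6)
w(j) = 1/(1 + j) (w(j) = 1/(j + 1) = 1/(1 + j))
s(1/(-36))/w(391) + 462441/238497 = 6/(1/(1 + 391)) + 462441/238497 = 6/(1/392) + 462441*(1/238497) = 6/(1/392) + 22021/11357 = 6*392 + 22021/11357 = 2352 + 22021/11357 = 26733685/11357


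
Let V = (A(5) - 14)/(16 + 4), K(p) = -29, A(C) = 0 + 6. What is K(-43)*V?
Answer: 58/5 ≈ 11.600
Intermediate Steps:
A(C) = 6
V = -⅖ (V = (6 - 14)/(16 + 4) = -8/20 = -8*1/20 = -⅖ ≈ -0.40000)
K(-43)*V = -29*(-⅖) = 58/5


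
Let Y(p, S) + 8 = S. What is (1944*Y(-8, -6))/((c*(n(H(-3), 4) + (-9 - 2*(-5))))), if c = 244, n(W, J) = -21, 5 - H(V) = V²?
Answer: 1701/305 ≈ 5.5770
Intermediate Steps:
H(V) = 5 - V²
Y(p, S) = -8 + S
(1944*Y(-8, -6))/((c*(n(H(-3), 4) + (-9 - 2*(-5))))) = (1944*(-8 - 6))/((244*(-21 + (-9 - 2*(-5))))) = (1944*(-14))/((244*(-21 + (-9 + 10)))) = -27216*1/(244*(-21 + 1)) = -27216/(244*(-20)) = -27216/(-4880) = -27216*(-1/4880) = 1701/305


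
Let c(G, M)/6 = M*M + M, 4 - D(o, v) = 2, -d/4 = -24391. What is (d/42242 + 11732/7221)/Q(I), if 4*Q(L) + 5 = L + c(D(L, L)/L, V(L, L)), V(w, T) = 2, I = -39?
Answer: -300023197/152514741 ≈ -1.9672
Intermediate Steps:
d = 97564 (d = -4*(-24391) = 97564)
D(o, v) = 2 (D(o, v) = 4 - 1*2 = 4 - 2 = 2)
c(G, M) = 6*M + 6*M² (c(G, M) = 6*(M*M + M) = 6*(M² + M) = 6*(M + M²) = 6*M + 6*M²)
Q(L) = 31/4 + L/4 (Q(L) = -5/4 + (L + 6*2*(1 + 2))/4 = -5/4 + (L + 6*2*3)/4 = -5/4 + (L + 36)/4 = -5/4 + (36 + L)/4 = -5/4 + (9 + L/4) = 31/4 + L/4)
(d/42242 + 11732/7221)/Q(I) = (97564/42242 + 11732/7221)/(31/4 + (¼)*(-39)) = (97564*(1/42242) + 11732*(1/7221))/(31/4 - 39/4) = (48782/21121 + 11732/7221)/(-2) = (600046394/152514741)*(-½) = -300023197/152514741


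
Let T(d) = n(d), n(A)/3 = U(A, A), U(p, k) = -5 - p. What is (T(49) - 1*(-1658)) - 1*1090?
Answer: 406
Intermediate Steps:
n(A) = -15 - 3*A (n(A) = 3*(-5 - A) = -15 - 3*A)
T(d) = -15 - 3*d
(T(49) - 1*(-1658)) - 1*1090 = ((-15 - 3*49) - 1*(-1658)) - 1*1090 = ((-15 - 147) + 1658) - 1090 = (-162 + 1658) - 1090 = 1496 - 1090 = 406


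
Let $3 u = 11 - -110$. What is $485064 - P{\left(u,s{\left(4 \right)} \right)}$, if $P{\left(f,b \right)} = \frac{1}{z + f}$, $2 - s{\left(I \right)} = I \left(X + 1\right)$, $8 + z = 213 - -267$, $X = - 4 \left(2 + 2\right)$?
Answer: $\frac{745543365}{1537} \approx 4.8506 \cdot 10^{5}$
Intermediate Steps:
$X = -16$ ($X = \left(-4\right) 4 = -16$)
$z = 472$ ($z = -8 + \left(213 - -267\right) = -8 + \left(213 + 267\right) = -8 + 480 = 472$)
$s{\left(I \right)} = 2 + 15 I$ ($s{\left(I \right)} = 2 - I \left(-16 + 1\right) = 2 - I \left(-15\right) = 2 - - 15 I = 2 + 15 I$)
$u = \frac{121}{3}$ ($u = \frac{11 - -110}{3} = \frac{11 + 110}{3} = \frac{1}{3} \cdot 121 = \frac{121}{3} \approx 40.333$)
$P{\left(f,b \right)} = \frac{1}{472 + f}$
$485064 - P{\left(u,s{\left(4 \right)} \right)} = 485064 - \frac{1}{472 + \frac{121}{3}} = 485064 - \frac{1}{\frac{1537}{3}} = 485064 - \frac{3}{1537} = \frac{745543365}{1537}$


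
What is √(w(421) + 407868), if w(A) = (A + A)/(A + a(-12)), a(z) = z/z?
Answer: √18158780059/211 ≈ 638.65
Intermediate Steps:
a(z) = 1
w(A) = 2*A/(1 + A) (w(A) = (A + A)/(A + 1) = (2*A)/(1 + A) = 2*A/(1 + A))
√(w(421) + 407868) = √(2*421/(1 + 421) + 407868) = √(2*421/422 + 407868) = √(2*421*(1/422) + 407868) = √(421/211 + 407868) = √(86060569/211) = √18158780059/211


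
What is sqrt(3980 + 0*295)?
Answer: 2*sqrt(995) ≈ 63.087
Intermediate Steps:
sqrt(3980 + 0*295) = sqrt(3980 + 0) = sqrt(3980) = 2*sqrt(995)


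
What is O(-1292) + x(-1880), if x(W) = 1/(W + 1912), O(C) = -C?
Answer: 41345/32 ≈ 1292.0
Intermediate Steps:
x(W) = 1/(1912 + W)
O(-1292) + x(-1880) = -1*(-1292) + 1/(1912 - 1880) = 1292 + 1/32 = 41345/32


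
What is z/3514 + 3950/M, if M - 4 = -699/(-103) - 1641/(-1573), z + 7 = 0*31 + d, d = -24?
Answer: 1124406455147/3367511882 ≈ 333.90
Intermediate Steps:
z = -31 (z = -7 + (0*31 - 24) = -7 + (0 - 24) = -7 - 24 = -31)
M = 1916626/162019 (M = 4 + (-699/(-103) - 1641/(-1573)) = 4 + (-699*(-1/103) - 1641*(-1/1573)) = 4 + (699/103 + 1641/1573) = 4 + 1268550/162019 = 1916626/162019 ≈ 11.830)
z/3514 + 3950/M = -31/3514 + 3950/(1916626/162019) = -31*1/3514 + 3950*(162019/1916626) = -31/3514 + 319987525/958313 = 1124406455147/3367511882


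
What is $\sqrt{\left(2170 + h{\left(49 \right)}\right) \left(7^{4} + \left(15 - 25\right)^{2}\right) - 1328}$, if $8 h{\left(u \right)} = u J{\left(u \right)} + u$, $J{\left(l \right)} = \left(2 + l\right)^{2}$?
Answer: $\frac{\sqrt{181139617}}{2} \approx 6729.4$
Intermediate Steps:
$h{\left(u \right)} = \frac{u}{8} + \frac{u \left(2 + u\right)^{2}}{8}$ ($h{\left(u \right)} = \frac{u \left(2 + u\right)^{2} + u}{8} = \frac{u + u \left(2 + u\right)^{2}}{8} = \frac{u}{8} + \frac{u \left(2 + u\right)^{2}}{8}$)
$\sqrt{\left(2170 + h{\left(49 \right)}\right) \left(7^{4} + \left(15 - 25\right)^{2}\right) - 1328} = \sqrt{\left(2170 + \frac{1}{8} \cdot 49 \left(1 + \left(2 + 49\right)^{2}\right)\right) \left(7^{4} + \left(15 - 25\right)^{2}\right) - 1328} = \sqrt{\left(2170 + \frac{1}{8} \cdot 49 \left(1 + 51^{2}\right)\right) \left(2401 + \left(-10\right)^{2}\right) - 1328} = \sqrt{\left(2170 + \frac{1}{8} \cdot 49 \left(1 + 2601\right)\right) \left(2401 + 100\right) - 1328} = \sqrt{\left(2170 + \frac{1}{8} \cdot 49 \cdot 2602\right) 2501 - 1328} = \sqrt{\left(2170 + \frac{63749}{4}\right) 2501 - 1328} = \sqrt{\frac{72429}{4} \cdot 2501 - 1328} = \sqrt{\frac{181144929}{4} - 1328} = \sqrt{\frac{181139617}{4}} = \frac{\sqrt{181139617}}{2}$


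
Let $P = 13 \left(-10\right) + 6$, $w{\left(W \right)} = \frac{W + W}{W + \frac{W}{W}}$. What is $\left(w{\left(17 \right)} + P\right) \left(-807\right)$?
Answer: $\frac{295631}{3} \approx 98544.0$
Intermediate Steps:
$w{\left(W \right)} = \frac{2 W}{1 + W}$ ($w{\left(W \right)} = \frac{2 W}{W + 1} = \frac{2 W}{1 + W}$)
$P = -124$ ($P = -130 + 6 = -124$)
$\left(w{\left(17 \right)} + P\right) \left(-807\right) = \left(2 \cdot 17 \frac{1}{1 + 17} - 124\right) \left(-807\right) = \left(2 \cdot 17 \cdot \frac{1}{18} - 124\right) \left(-807\right) = \left(\frac{17}{9} - 124\right) \left(-807\right) = \left(- \frac{1099}{9}\right) \left(-807\right) = \frac{295631}{3}$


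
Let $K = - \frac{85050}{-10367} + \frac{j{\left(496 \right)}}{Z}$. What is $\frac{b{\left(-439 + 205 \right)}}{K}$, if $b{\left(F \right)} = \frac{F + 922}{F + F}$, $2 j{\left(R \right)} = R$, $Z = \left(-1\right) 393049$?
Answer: $- \frac{1614873514}{9011223117} \approx -0.17921$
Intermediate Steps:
$Z = -393049$
$j{\left(R \right)} = \frac{R}{2}$
$b{\left(F \right)} = \frac{922 + F}{2 F}$
$K = \frac{154038002}{18777599}$ ($K = - \frac{85050}{-10367} + \frac{\frac{1}{2} \cdot 496}{-393049} = \left(-85050\right) \left(- \frac{1}{10367}\right) + 248 \left(- \frac{1}{393049}\right) = \frac{12150}{1481} - \frac{8}{12679} = \frac{154038002}{18777599} \approx 8.2033$)
$\frac{b{\left(-439 + 205 \right)}}{K} = \frac{\frac{1}{2} \frac{1}{-439 + 205} \left(922 + \left(-439 + 205\right)\right)}{\frac{154038002}{18777599}} = \frac{922 - 234}{2 \left(-234\right)} \frac{18777599}{154038002} = \frac{1}{2} \left(- \frac{1}{234}\right) 688 \cdot \frac{18777599}{154038002} = \left(- \frac{172}{117}\right) \frac{18777599}{154038002} = - \frac{1614873514}{9011223117}$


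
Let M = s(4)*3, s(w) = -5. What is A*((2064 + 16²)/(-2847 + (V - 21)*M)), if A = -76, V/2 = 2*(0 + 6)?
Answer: 44080/723 ≈ 60.968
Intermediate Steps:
M = -15 (M = -5*3 = -15)
V = 24 (V = 2*(2*(0 + 6)) = 2*(2*6) = 2*12 = 24)
A*((2064 + 16²)/(-2847 + (V - 21)*M)) = -76*(2064 + 16²)/(-2847 + (24 - 21)*(-15)) = -76*(2064 + 256)/(-2847 + 3*(-15)) = -176320/(-2847 - 45) = -176320/(-2892) = -176320*(-1)/2892 = -76*(-580/723) = 44080/723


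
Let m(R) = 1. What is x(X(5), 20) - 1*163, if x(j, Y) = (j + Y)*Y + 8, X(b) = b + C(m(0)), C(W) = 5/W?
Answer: 445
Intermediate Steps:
X(b) = 5 + b (X(b) = b + 5/1 = b + 5*1 = b + 5 = 5 + b)
x(j, Y) = 8 + Y*(Y + j) (x(j, Y) = (Y + j)*Y + 8 = Y*(Y + j) + 8 = 8 + Y*(Y + j))
x(X(5), 20) - 1*163 = (8 + 20² + 20*(5 + 5)) - 1*163 = (8 + 400 + 20*10) - 163 = (8 + 400 + 200) - 163 = 608 - 163 = 445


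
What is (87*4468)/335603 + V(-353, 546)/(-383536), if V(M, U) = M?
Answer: 149205047635/128715832208 ≈ 1.1592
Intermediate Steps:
(87*4468)/335603 + V(-353, 546)/(-383536) = (87*4468)/335603 - 353/(-383536) = 388716*(1/335603) - 353*(-1/383536) = 388716/335603 + 353/383536 = 149205047635/128715832208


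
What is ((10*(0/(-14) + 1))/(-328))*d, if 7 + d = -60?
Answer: 335/164 ≈ 2.0427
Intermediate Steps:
d = -67 (d = -7 - 60 = -67)
((10*(0/(-14) + 1))/(-328))*d = ((10*(0/(-14) + 1))/(-328))*(-67) = ((10*(0*(-1/14) + 1))*(-1/328))*(-67) = ((10*(0 + 1))*(-1/328))*(-67) = ((10*1)*(-1/328))*(-67) = (10*(-1/328))*(-67) = -5/164*(-67) = 335/164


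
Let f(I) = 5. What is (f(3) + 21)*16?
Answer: 416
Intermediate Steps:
(f(3) + 21)*16 = (5 + 21)*16 = 26*16 = 416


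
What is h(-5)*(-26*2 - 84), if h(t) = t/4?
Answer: 170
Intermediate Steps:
h(t) = t/4 (h(t) = t*(¼) = t/4)
h(-5)*(-26*2 - 84) = ((¼)*(-5))*(-26*2 - 84) = -5*(-52 - 84)/4 = -5/4*(-136) = 170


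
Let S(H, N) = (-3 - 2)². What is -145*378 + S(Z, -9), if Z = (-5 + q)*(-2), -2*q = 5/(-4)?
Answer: -54785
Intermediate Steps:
q = 5/8 (q = -5/(2*(-4)) = -5*(-1)/(2*4) = -½*(-5/4) = 5/8 ≈ 0.62500)
Z = 35/4 (Z = (-5 + 5/8)*(-2) = -35/8*(-2) = 35/4 ≈ 8.7500)
S(H, N) = 25 (S(H, N) = (-5)² = 25)
-145*378 + S(Z, -9) = -145*378 + 25 = -54810 + 25 = -54785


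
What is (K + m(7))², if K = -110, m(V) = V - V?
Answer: 12100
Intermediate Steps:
m(V) = 0
(K + m(7))² = (-110 + 0)² = (-110)² = 12100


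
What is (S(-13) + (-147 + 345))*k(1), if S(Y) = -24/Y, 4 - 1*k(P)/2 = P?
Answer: 15588/13 ≈ 1199.1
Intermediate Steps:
k(P) = 8 - 2*P
(S(-13) + (-147 + 345))*k(1) = (-24/(-13) + (-147 + 345))*(8 - 2*1) = (-24*(-1/13) + 198)*(8 - 2) = (24/13 + 198)*6 = (2598/13)*6 = 15588/13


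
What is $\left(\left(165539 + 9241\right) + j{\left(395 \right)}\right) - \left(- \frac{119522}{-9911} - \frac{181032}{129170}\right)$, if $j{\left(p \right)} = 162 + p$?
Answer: $\frac{112226730752801}{640101935} \approx 1.7533 \cdot 10^{5}$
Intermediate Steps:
$\left(\left(165539 + 9241\right) + j{\left(395 \right)}\right) - \left(- \frac{119522}{-9911} - \frac{181032}{129170}\right) = \left(\left(165539 + 9241\right) + \left(162 + 395\right)\right) - \left(- \frac{119522}{-9911} - \frac{181032}{129170}\right) = \left(174780 + 557\right) - \left(\left(-119522\right) \left(- \frac{1}{9911}\right) - \frac{90516}{64585}\right) = 175337 - \left(\frac{119522}{9911} - \frac{90516}{64585}\right) = 175337 - \frac{6822224294}{640101935} = \frac{112226730752801}{640101935}$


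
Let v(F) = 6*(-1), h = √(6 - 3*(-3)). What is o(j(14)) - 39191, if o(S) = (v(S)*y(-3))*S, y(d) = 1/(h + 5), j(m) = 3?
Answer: -39200 + 9*√15/5 ≈ -39193.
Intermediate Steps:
h = √15 (h = √(6 + 9) = √15 ≈ 3.8730)
y(d) = 1/(5 + √15) (y(d) = 1/(√15 + 5) = 1/(5 + √15))
v(F) = -6
o(S) = S*(-3 + 3*√15/5) (o(S) = (-6*(½ - √15/10))*S = (-3 + 3*√15/5)*S = S*(-3 + 3*√15/5))
o(j(14)) - 39191 = (-3*3 + (⅗)*3*√15) - 39191 = (-9 + 9*√15/5) - 39191 = -39200 + 9*√15/5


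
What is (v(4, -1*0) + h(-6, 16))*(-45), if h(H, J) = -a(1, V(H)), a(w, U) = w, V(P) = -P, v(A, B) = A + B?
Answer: -135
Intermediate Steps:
h(H, J) = -1 (h(H, J) = -1*1 = -1)
(v(4, -1*0) + h(-6, 16))*(-45) = ((4 - 1*0) - 1)*(-45) = ((4 + 0) - 1)*(-45) = (4 - 1)*(-45) = 3*(-45) = -135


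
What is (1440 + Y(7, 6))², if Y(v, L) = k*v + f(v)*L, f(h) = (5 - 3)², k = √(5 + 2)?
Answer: 2143639 + 20496*√7 ≈ 2.1979e+6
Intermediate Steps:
k = √7 ≈ 2.6458
f(h) = 4 (f(h) = 2² = 4)
Y(v, L) = 4*L + v*√7 (Y(v, L) = √7*v + 4*L = v*√7 + 4*L = 4*L + v*√7)
(1440 + Y(7, 6))² = (1440 + (4*6 + 7*√7))² = (1440 + (24 + 7*√7))² = (1464 + 7*√7)²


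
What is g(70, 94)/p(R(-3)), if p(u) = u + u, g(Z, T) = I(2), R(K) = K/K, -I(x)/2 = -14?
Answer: 14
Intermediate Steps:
I(x) = 28 (I(x) = -2*(-14) = 28)
R(K) = 1
g(Z, T) = 28
p(u) = 2*u
g(70, 94)/p(R(-3)) = 28/((2*1)) = 28/2 = 28*(½) = 14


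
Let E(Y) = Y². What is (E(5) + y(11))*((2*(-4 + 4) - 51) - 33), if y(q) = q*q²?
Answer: -113904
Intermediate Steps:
y(q) = q³
(E(5) + y(11))*((2*(-4 + 4) - 51) - 33) = (5² + 11³)*((2*(-4 + 4) - 51) - 33) = (25 + 1331)*((2*0 - 51) - 33) = 1356*((0 - 51) - 33) = 1356*(-51 - 33) = 1356*(-84) = -113904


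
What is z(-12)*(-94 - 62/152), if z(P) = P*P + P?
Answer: -236775/19 ≈ -12462.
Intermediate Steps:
z(P) = P + P² (z(P) = P² + P = P + P²)
z(-12)*(-94 - 62/152) = (-12*(1 - 12))*(-94 - 62/152) = (-12*(-11))*(-94 - 62*1/152) = 132*(-94 - 31/76) = 132*(-7175/76) = -236775/19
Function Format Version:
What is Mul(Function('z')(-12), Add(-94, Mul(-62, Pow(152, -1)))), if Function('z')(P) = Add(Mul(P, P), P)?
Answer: Rational(-236775, 19) ≈ -12462.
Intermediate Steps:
Function('z')(P) = Add(P, Pow(P, 2)) (Function('z')(P) = Add(Pow(P, 2), P) = Add(P, Pow(P, 2)))
Mul(Function('z')(-12), Add(-94, Mul(-62, Pow(152, -1)))) = Mul(Mul(-12, Add(1, -12)), Add(-94, Mul(-62, Pow(152, -1)))) = Mul(Mul(-12, -11), Add(-94, Mul(-62, Rational(1, 152)))) = Mul(132, Add(-94, Rational(-31, 76))) = Mul(132, Rational(-7175, 76)) = Rational(-236775, 19)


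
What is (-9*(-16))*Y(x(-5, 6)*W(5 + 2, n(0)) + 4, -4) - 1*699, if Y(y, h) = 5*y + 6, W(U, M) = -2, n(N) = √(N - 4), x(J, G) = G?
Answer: -5595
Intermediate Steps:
n(N) = √(-4 + N)
Y(y, h) = 6 + 5*y
(-9*(-16))*Y(x(-5, 6)*W(5 + 2, n(0)) + 4, -4) - 1*699 = (-9*(-16))*(6 + 5*(6*(-2) + 4)) - 1*699 = 144*(6 + 5*(-12 + 4)) - 699 = 144*(6 + 5*(-8)) - 699 = 144*(6 - 40) - 699 = 144*(-34) - 699 = -4896 - 699 = -5595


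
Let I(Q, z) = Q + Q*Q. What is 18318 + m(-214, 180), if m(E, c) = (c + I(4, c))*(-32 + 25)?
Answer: 16918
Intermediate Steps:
I(Q, z) = Q + Q²
m(E, c) = -140 - 7*c (m(E, c) = (c + 4*(1 + 4))*(-32 + 25) = (c + 4*5)*(-7) = (c + 20)*(-7) = (20 + c)*(-7) = -140 - 7*c)
18318 + m(-214, 180) = 18318 + (-140 - 7*180) = 18318 + (-140 - 1260) = 18318 - 1400 = 16918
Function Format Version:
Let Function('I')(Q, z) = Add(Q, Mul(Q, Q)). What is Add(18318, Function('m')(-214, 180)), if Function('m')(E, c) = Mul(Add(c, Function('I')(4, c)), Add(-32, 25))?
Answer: 16918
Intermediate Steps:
Function('I')(Q, z) = Add(Q, Pow(Q, 2))
Function('m')(E, c) = Add(-140, Mul(-7, c)) (Function('m')(E, c) = Mul(Add(c, Mul(4, Add(1, 4))), Add(-32, 25)) = Mul(Add(c, Mul(4, 5)), -7) = Mul(Add(c, 20), -7) = Mul(Add(20, c), -7) = Add(-140, Mul(-7, c)))
Add(18318, Function('m')(-214, 180)) = Add(18318, Add(-140, Mul(-7, 180))) = Add(18318, Add(-140, -1260)) = Add(18318, -1400) = 16918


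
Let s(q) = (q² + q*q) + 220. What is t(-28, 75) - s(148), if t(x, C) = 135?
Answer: -43893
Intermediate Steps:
s(q) = 220 + 2*q² (s(q) = (q² + q²) + 220 = 2*q² + 220 = 220 + 2*q²)
t(-28, 75) - s(148) = 135 - (220 + 2*148²) = 135 - (220 + 2*21904) = 135 - (220 + 43808) = 135 - 1*44028 = 135 - 44028 = -43893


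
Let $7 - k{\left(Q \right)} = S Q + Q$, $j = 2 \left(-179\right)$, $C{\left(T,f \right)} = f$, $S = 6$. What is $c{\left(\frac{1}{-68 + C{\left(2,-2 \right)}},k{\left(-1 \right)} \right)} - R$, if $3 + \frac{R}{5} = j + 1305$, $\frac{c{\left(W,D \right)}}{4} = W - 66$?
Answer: $- \frac{174442}{35} \approx -4984.1$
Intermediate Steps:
$j = -358$
$k{\left(Q \right)} = 7 - 7 Q$ ($k{\left(Q \right)} = 7 - \left(6 Q + Q\right) = 7 - 7 Q$)
$c{\left(W,D \right)} = -264 + 4 W$ ($c{\left(W,D \right)} = 4 \left(W - 66\right) = 4 \left(-66 + W\right) = -264 + 4 W$)
$R = 4720$ ($R = -15 + 5 \left(-358 + 1305\right) = -15 + 5 \cdot 947 = -15 + 4735 = 4720$)
$c{\left(\frac{1}{-68 + C{\left(2,-2 \right)}},k{\left(-1 \right)} \right)} - R = \left(-264 + \frac{4}{-68 - 2}\right) - 4720 = \left(-264 + \frac{4}{-70}\right) - 4720 = \left(-264 + 4 \left(- \frac{1}{70}\right)\right) - 4720 = \left(-264 - \frac{2}{35}\right) - 4720 = - \frac{9242}{35} - 4720 = - \frac{174442}{35}$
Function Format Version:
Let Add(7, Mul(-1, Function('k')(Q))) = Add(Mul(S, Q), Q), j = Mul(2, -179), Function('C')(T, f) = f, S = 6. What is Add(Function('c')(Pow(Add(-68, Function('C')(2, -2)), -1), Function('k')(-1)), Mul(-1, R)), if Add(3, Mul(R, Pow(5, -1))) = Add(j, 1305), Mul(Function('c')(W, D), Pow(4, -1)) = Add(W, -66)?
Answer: Rational(-174442, 35) ≈ -4984.1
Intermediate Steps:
j = -358
Function('k')(Q) = Add(7, Mul(-7, Q)) (Function('k')(Q) = Add(7, Mul(-1, Add(Mul(6, Q), Q))) = Add(7, Mul(-1, Mul(7, Q))) = Add(7, Mul(-7, Q)))
Function('c')(W, D) = Add(-264, Mul(4, W)) (Function('c')(W, D) = Mul(4, Add(W, -66)) = Mul(4, Add(-66, W)) = Add(-264, Mul(4, W)))
R = 4720 (R = Add(-15, Mul(5, Add(-358, 1305))) = Add(-15, Mul(5, 947)) = Add(-15, 4735) = 4720)
Add(Function('c')(Pow(Add(-68, Function('C')(2, -2)), -1), Function('k')(-1)), Mul(-1, R)) = Add(Add(-264, Mul(4, Pow(Add(-68, -2), -1))), Mul(-1, 4720)) = Add(Add(-264, Mul(4, Pow(-70, -1))), -4720) = Add(Add(-264, Mul(4, Rational(-1, 70))), -4720) = Add(Add(-264, Rational(-2, 35)), -4720) = Add(Rational(-9242, 35), -4720) = Rational(-174442, 35)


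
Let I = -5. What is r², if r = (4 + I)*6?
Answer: 36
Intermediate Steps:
r = -6 (r = (4 - 5)*6 = -1*6 = -6)
r² = (-6)² = 36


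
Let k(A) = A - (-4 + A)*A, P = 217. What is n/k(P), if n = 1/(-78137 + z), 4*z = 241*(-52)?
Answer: 1/3738745080 ≈ 2.6747e-10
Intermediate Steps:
z = -3133 (z = (241*(-52))/4 = (¼)*(-12532) = -3133)
k(A) = A - A*(-4 + A)
n = -1/81270 (n = 1/(-78137 - 3133) = 1/(-81270) = -1/81270 ≈ -1.2305e-5)
n/k(P) = -1/(217*(5 - 1*217))/81270 = -1/(217*(5 - 217))/81270 = -1/(81270*(217*(-212))) = -1/81270/(-46004) = -1/81270*(-1/46004) = 1/3738745080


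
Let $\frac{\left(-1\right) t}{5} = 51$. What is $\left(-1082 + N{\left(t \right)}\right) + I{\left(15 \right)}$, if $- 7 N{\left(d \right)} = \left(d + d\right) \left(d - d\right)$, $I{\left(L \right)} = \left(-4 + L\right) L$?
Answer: $-917$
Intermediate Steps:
$t = -255$ ($t = \left(-5\right) 51 = -255$)
$I{\left(L \right)} = L \left(-4 + L\right)$
$N{\left(d \right)} = 0$ ($N{\left(d \right)} = - \frac{\left(d + d\right) \left(d - d\right)}{7} = - \frac{2 d 0}{7} = \left(- \frac{1}{7}\right) 0 = 0$)
$\left(-1082 + N{\left(t \right)}\right) + I{\left(15 \right)} = \left(-1082 + 0\right) + 15 \left(-4 + 15\right) = -1082 + 15 \cdot 11 = -1082 + 165 = -917$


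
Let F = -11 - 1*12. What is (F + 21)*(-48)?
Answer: 96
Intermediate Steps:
F = -23 (F = -11 - 12 = -23)
(F + 21)*(-48) = (-23 + 21)*(-48) = -2*(-48) = 96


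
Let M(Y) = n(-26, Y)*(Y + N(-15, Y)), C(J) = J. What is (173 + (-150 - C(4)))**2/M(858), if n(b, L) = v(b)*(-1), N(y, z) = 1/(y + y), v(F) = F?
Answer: 5415/334607 ≈ 0.016183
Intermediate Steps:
N(y, z) = 1/(2*y)
n(b, L) = -b (n(b, L) = b*(-1) = -b)
M(Y) = -13/15 + 26*Y (M(Y) = (-1*(-26))*(Y + (1/2)/(-15)) = 26*(Y + (1/2)*(-1/15)) = 26*(Y - 1/30) = 26*(-1/30 + Y) = -13/15 + 26*Y)
(173 + (-150 - C(4)))**2/M(858) = (173 + (-150 - 1*4))**2/(-13/15 + 26*858) = (173 + (-150 - 4))**2/(-13/15 + 22308) = (173 - 154)**2/(334607/15) = 19**2*(15/334607) = 361*(15/334607) = 5415/334607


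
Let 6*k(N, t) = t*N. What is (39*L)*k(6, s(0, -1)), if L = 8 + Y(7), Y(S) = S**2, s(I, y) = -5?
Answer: -11115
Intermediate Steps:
k(N, t) = N*t/6 (k(N, t) = (t*N)/6 = (N*t)/6 = N*t/6)
L = 57 (L = 8 + 7**2 = 8 + 49 = 57)
(39*L)*k(6, s(0, -1)) = (39*57)*((1/6)*6*(-5)) = 2223*(-5) = -11115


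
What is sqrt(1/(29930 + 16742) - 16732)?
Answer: I*sqrt(2277931689051)/11668 ≈ 129.35*I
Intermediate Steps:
sqrt(1/(29930 + 16742) - 16732) = sqrt(1/46672 - 16732) = sqrt(-780915903/46672) = I*sqrt(2277931689051)/11668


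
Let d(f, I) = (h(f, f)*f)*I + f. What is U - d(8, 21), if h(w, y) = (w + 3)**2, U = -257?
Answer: -20593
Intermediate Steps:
h(w, y) = (3 + w)**2
d(f, I) = f + I*f*(3 + f)**2 (d(f, I) = ((3 + f)**2*f)*I + f = (f*(3 + f)**2)*I + f = I*f*(3 + f)**2 + f = f + I*f*(3 + f)**2)
U - d(8, 21) = -257 - 8*(1 + 21*(3 + 8)**2) = -257 - 8*(1 + 21*11**2) = -257 - 8*(1 + 21*121) = -257 - 8*(1 + 2541) = -257 - 8*2542 = -257 - 1*20336 = -257 - 20336 = -20593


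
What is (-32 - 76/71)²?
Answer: 5513104/5041 ≈ 1093.7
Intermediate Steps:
(-32 - 76/71)² = (-2348/71)² = 5513104/5041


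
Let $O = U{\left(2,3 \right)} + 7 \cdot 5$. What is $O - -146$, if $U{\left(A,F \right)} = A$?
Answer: $183$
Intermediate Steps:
$O = 37$ ($O = 2 + 7 \cdot 5 = 2 + 35 = 37$)
$O - -146 = 37 - -146 = 37 + \left(-34 + 180\right) = 37 + 146 = 183$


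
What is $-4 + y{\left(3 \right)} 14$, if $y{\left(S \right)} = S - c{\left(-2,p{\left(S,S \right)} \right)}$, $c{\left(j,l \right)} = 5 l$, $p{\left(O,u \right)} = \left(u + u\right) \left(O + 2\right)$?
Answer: $-2062$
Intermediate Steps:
$p{\left(O,u \right)} = 2 u \left(2 + O\right)$
$y{\left(S \right)} = S - 10 S \left(2 + S\right)$ ($y{\left(S \right)} = S - 5 \cdot 2 S \left(2 + S\right) = S - 10 S \left(2 + S\right)$)
$-4 + y{\left(3 \right)} 14 = -4 + 3 \left(-19 - 30\right) 14 = -4 + 3 \left(-49\right) 14 = -4 - 2058 = -2062$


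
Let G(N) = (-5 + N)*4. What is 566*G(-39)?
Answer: -99616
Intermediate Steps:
G(N) = -20 + 4*N
566*G(-39) = 566*(-20 + 4*(-39)) = 566*(-20 - 156) = 566*(-176) = -99616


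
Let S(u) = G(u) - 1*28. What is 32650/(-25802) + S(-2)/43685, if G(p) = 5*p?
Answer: -713647863/563580185 ≈ -1.2663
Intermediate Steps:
S(u) = -28 + 5*u (S(u) = 5*u - 1*28 = 5*u - 28 = -28 + 5*u)
32650/(-25802) + S(-2)/43685 = 32650/(-25802) + (-28 + 5*(-2))/43685 = 32650*(-1/25802) + (-28 - 10)*(1/43685) = -16325/12901 - 38*1/43685 = -16325/12901 - 38/43685 = -713647863/563580185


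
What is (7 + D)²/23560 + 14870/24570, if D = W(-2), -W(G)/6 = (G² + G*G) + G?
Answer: 37100057/57886920 ≈ 0.64091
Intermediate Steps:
W(G) = -12*G² - 6*G (W(G) = -6*((G² + G*G) + G) = -6*((G² + G²) + G) = -6*(2*G² + G) = -6*(G + 2*G²) = -12*G² - 6*G)
D = -36 (D = -6*(-2)*(1 + 2*(-2)) = -6*(-2)*(1 - 4) = -6*(-2)*(-3) = -36)
(7 + D)²/23560 + 14870/24570 = (7 - 36)²/23560 + 14870/24570 = (-29)²*(1/23560) + 14870*(1/24570) = 841*(1/23560) + 1487/2457 = 841/23560 + 1487/2457 = 37100057/57886920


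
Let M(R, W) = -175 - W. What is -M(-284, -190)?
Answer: -15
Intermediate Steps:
-M(-284, -190) = -(-175 - 1*(-190)) = -(-175 + 190) = -1*15 = -15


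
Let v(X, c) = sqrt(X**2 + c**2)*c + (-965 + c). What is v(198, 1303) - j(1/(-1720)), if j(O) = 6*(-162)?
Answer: 1310 + 1303*sqrt(1737013) ≈ 1.7186e+6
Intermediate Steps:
j(O) = -972
v(X, c) = -965 + c + c*sqrt(X**2 + c**2) (v(X, c) = c*sqrt(X**2 + c**2) + (-965 + c) = -965 + c + c*sqrt(X**2 + c**2))
v(198, 1303) - j(1/(-1720)) = (-965 + 1303 + 1303*sqrt(198**2 + 1303**2)) - 1*(-972) = (-965 + 1303 + 1303*sqrt(39204 + 1697809)) + 972 = (-965 + 1303 + 1303*sqrt(1737013)) + 972 = (338 + 1303*sqrt(1737013)) + 972 = 1310 + 1303*sqrt(1737013)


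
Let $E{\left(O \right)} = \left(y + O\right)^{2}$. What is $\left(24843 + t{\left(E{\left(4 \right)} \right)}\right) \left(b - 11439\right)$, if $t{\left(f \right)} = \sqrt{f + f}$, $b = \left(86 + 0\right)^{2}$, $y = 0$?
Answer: $-100440249 - 16172 \sqrt{2} \approx -1.0046 \cdot 10^{8}$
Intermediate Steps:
$E{\left(O \right)} = O^{2}$ ($E{\left(O \right)} = \left(0 + O\right)^{2} = O^{2}$)
$b = 7396$ ($b = 86^{2} = 7396$)
$t{\left(f \right)} = \sqrt{2} \sqrt{f}$ ($t{\left(f \right)} = \sqrt{2 f} = \sqrt{2} \sqrt{f}$)
$\left(24843 + t{\left(E{\left(4 \right)} \right)}\right) \left(b - 11439\right) = \left(24843 + \sqrt{2} \sqrt{4^{2}}\right) \left(7396 - 11439\right) = \left(24843 + \sqrt{2} \sqrt{16}\right) \left(-4043\right) = \left(24843 + \sqrt{2} \cdot 4\right) \left(-4043\right) = \left(24843 + 4 \sqrt{2}\right) \left(-4043\right) = -100440249 - 16172 \sqrt{2}$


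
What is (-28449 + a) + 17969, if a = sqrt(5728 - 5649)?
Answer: -10480 + sqrt(79) ≈ -10471.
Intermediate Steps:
a = sqrt(79) ≈ 8.8882
(-28449 + a) + 17969 = (-28449 + sqrt(79)) + 17969 = -10480 + sqrt(79)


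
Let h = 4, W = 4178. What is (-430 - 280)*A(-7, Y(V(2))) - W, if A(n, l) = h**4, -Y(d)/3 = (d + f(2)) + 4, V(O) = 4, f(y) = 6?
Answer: -185938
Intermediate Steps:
Y(d) = -30 - 3*d (Y(d) = -3*((d + 6) + 4) = -3*((6 + d) + 4) = -3*(10 + d) = -30 - 3*d)
A(n, l) = 256 (A(n, l) = 4**4 = 256)
(-430 - 280)*A(-7, Y(V(2))) - W = (-430 - 280)*256 - 1*4178 = -710*256 - 4178 = -181760 - 4178 = -185938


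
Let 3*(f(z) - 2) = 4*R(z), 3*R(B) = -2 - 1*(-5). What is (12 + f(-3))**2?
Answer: 2116/9 ≈ 235.11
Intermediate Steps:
R(B) = 1 (R(B) = (-2 - 1*(-5))/3 = (-2 + 5)/3 = (1/3)*3 = 1)
f(z) = 10/3 (f(z) = 2 + (4*1)/3 = 2 + (1/3)*4 = 2 + 4/3 = 10/3)
(12 + f(-3))**2 = (12 + 10/3)**2 = (46/3)**2 = 2116/9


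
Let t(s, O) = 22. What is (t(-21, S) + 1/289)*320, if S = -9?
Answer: 2034880/289 ≈ 7041.1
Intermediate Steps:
(t(-21, S) + 1/289)*320 = (22 + 1/289)*320 = (6359/289)*320 = 2034880/289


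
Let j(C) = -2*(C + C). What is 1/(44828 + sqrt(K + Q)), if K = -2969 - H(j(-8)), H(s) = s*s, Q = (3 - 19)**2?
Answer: 44828/2009553321 - I*sqrt(3737)/2009553321 ≈ 2.2307e-5 - 3.042e-8*I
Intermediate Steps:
Q = 256 (Q = (-16)**2 = 256)
j(C) = -4*C
H(s) = s**2
K = -3993 (K = -2969 - (-4*(-8))**2 = -2969 - 1*32**2 = -2969 - 1*1024 = -2969 - 1024 = -3993)
1/(44828 + sqrt(K + Q)) = 1/(44828 + sqrt(-3993 + 256)) = 1/(44828 + sqrt(-3737)) = 1/(44828 + I*sqrt(3737))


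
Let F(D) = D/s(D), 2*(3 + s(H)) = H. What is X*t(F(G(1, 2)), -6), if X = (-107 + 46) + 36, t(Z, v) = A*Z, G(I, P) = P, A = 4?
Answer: 100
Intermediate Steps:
s(H) = -3 + H/2
F(D) = D/(-3 + D/2)
t(Z, v) = 4*Z
X = -25 (X = -61 + 36 = -25)
X*t(F(G(1, 2)), -6) = -100*2*2/(-6 + 2) = -100*2*2/(-4) = -100*2*2*(-¼) = -100*(-1) = -25*(-4) = 100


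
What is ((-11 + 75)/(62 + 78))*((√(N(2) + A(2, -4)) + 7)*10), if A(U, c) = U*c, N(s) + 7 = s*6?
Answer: 32 + 32*I*√3/7 ≈ 32.0 + 7.9179*I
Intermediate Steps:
N(s) = -7 + 6*s (N(s) = -7 + s*6 = -7 + 6*s)
((-11 + 75)/(62 + 78))*((√(N(2) + A(2, -4)) + 7)*10) = ((-11 + 75)/(62 + 78))*((√((-7 + 6*2) + 2*(-4)) + 7)*10) = (64/140)*((√((-7 + 12) - 8) + 7)*10) = (64*(1/140))*((√(5 - 8) + 7)*10) = 16*((√(-3) + 7)*10)/35 = 16*((I*√3 + 7)*10)/35 = 16*((7 + I*√3)*10)/35 = 16*(70 + 10*I*√3)/35 = 32 + 32*I*√3/7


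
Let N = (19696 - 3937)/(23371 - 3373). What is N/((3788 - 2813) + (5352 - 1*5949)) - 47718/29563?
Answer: -40027346875/24830436708 ≈ -1.6120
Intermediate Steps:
N = 1751/2222 (N = 15759/19998 = 15759*(1/19998) = 1751/2222 ≈ 0.78803)
N/((3788 - 2813) + (5352 - 1*5949)) - 47718/29563 = 1751/(2222*((3788 - 2813) + (5352 - 1*5949))) - 47718/29563 = 1751/(2222*(975 + (5352 - 5949))) - 47718*1/29563 = 1751/(2222*(975 - 597)) - 47718/29563 = (1751/2222)/378 - 47718/29563 = (1751/2222)*(1/378) - 47718/29563 = 1751/839916 - 47718/29563 = -40027346875/24830436708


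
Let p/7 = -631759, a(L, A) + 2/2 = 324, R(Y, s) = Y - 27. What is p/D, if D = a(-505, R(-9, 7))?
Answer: -4422313/323 ≈ -13691.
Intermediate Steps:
R(Y, s) = -27 + Y
a(L, A) = 323 (a(L, A) = -1 + 324 = 323)
D = 323
p = -4422313 (p = 7*(-631759) = -4422313)
p/D = -4422313/323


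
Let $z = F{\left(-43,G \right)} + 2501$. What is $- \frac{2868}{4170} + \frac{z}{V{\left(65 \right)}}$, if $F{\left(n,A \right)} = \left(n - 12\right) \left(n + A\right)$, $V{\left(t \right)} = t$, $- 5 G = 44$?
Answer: $\frac{737436}{9035} \approx 81.62$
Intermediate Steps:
$G = - \frac{44}{5}$ ($G = \left(- \frac{1}{5}\right) 44 = - \frac{44}{5} \approx -8.8$)
$F{\left(n,A \right)} = \left(-12 + n\right) \left(A + n\right)$
$z = 5350$ ($z = \left(\left(-43\right)^{2} - - \frac{528}{5} - -516 - - \frac{1892}{5}\right) + 2501 = \left(1849 + \frac{528}{5} + 516 + \frac{1892}{5}\right) + 2501 = 2849 + 2501 = 5350$)
$- \frac{2868}{4170} + \frac{z}{V{\left(65 \right)}} = - \frac{2868}{4170} + \frac{5350}{65} = \left(-2868\right) \frac{1}{4170} + 5350 \cdot \frac{1}{65} = - \frac{478}{695} + \frac{1070}{13} = \frac{737436}{9035}$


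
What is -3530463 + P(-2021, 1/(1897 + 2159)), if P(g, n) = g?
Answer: -3532484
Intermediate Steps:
-3530463 + P(-2021, 1/(1897 + 2159)) = -3530463 - 2021 = -3532484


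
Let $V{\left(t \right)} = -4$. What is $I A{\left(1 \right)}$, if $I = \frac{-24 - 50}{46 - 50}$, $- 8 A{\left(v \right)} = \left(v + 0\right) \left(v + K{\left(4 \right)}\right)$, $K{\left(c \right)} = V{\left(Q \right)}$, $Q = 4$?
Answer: $\frac{111}{16} \approx 6.9375$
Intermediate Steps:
$K{\left(c \right)} = -4$
$A{\left(v \right)} = - \frac{v \left(-4 + v\right)}{8}$ ($A{\left(v \right)} = - \frac{\left(v + 0\right) \left(v - 4\right)}{8} = - \frac{v \left(-4 + v\right)}{8}$)
$I = \frac{37}{2}$ ($I = - \frac{74}{-4} = \left(-74\right) \left(- \frac{1}{4}\right) = \frac{37}{2} \approx 18.5$)
$I A{\left(1 \right)} = \frac{37 \cdot \frac{1}{8} \cdot 1 \left(4 - 1\right)}{2} = \frac{37 \cdot \frac{1}{8} \cdot 1 \cdot 3}{2} = \frac{37}{2} \cdot \frac{3}{8} = \frac{111}{16}$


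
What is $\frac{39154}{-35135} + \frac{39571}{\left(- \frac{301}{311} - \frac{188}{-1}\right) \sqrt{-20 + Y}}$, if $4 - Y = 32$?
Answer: $- \frac{39154}{35135} - \frac{12306581 i \sqrt{3}}{698004} \approx -1.1144 - 30.538 i$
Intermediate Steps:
$Y = -28$ ($Y = 4 - 32 = -28$)
$\frac{39154}{-35135} + \frac{39571}{\left(- \frac{301}{311} - \frac{188}{-1}\right) \sqrt{-20 + Y}} = \frac{39154}{-35135} + \frac{39571}{\left(- \frac{301}{311} - \frac{188}{-1}\right) \sqrt{-20 - 28}} = 39154 \left(- \frac{1}{35135}\right) + \frac{39571}{\left(\left(-301\right) \frac{1}{311} - -188\right) \sqrt{-48}} = - \frac{39154}{35135} + \frac{39571}{\left(- \frac{301}{311} + 188\right) 4 i \sqrt{3}} = - \frac{39154}{35135} + \frac{39571}{\frac{58167}{311} \cdot 4 i \sqrt{3}} = - \frac{39154}{35135} + \frac{39571}{\frac{232668}{311} i \sqrt{3}} = - \frac{39154}{35135} + 39571 \left(- \frac{311 i \sqrt{3}}{698004}\right) = - \frac{39154}{35135} - \frac{12306581 i \sqrt{3}}{698004}$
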